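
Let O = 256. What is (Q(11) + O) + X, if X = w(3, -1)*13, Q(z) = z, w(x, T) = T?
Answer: 254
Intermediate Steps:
X = -13 (X = -1*13 = -13)
(Q(11) + O) + X = (11 + 256) - 13 = 267 - 13 = 254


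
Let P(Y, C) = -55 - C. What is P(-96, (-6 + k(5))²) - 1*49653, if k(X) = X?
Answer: -49709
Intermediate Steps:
P(-96, (-6 + k(5))²) - 1*49653 = (-55 - (-6 + 5)²) - 1*49653 = (-55 - 1*(-1)²) - 49653 = (-55 - 1*1) - 49653 = (-55 - 1) - 49653 = -56 - 49653 = -49709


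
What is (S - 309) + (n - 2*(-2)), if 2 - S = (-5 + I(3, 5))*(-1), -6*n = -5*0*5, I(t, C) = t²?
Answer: -299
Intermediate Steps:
n = 0 (n = -(-5*0)*5/6 = -0*5 = -⅙*0 = 0)
S = 6 (S = 2 - (-5 + 3²)*(-1) = 2 - (-5 + 9)*(-1) = 2 - 4*(-1) = 2 - 1*(-4) = 2 + 4 = 6)
(S - 309) + (n - 2*(-2)) = (6 - 309) + (0 - 2*(-2)) = -303 + (0 + 4) = -303 + 4 = -299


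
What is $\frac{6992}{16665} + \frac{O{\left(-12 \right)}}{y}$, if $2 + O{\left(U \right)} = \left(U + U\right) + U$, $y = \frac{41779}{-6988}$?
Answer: $\frac{4717409528}{696247035} \approx 6.7755$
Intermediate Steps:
$y = - \frac{41779}{6988}$ ($y = 41779 \left(- \frac{1}{6988}\right) = - \frac{41779}{6988} \approx -5.9787$)
$O{\left(U \right)} = -2 + 3 U$ ($O{\left(U \right)} = -2 + \left(\left(U + U\right) + U\right) = -2 + \left(2 U + U\right) = -2 + 3 U$)
$\frac{6992}{16665} + \frac{O{\left(-12 \right)}}{y} = \frac{6992}{16665} + \frac{-2 + 3 \left(-12\right)}{- \frac{41779}{6988}} = 6992 \cdot \frac{1}{16665} + \left(-2 - 36\right) \left(- \frac{6988}{41779}\right) = \frac{6992}{16665} - - \frac{265544}{41779} = \frac{6992}{16665} + \frac{265544}{41779} = \frac{4717409528}{696247035}$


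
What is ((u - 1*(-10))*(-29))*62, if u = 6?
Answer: -28768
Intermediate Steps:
((u - 1*(-10))*(-29))*62 = ((6 - 1*(-10))*(-29))*62 = ((6 + 10)*(-29))*62 = (16*(-29))*62 = -464*62 = -28768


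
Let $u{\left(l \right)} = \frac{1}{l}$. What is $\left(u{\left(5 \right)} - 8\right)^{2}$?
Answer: $\frac{1521}{25} \approx 60.84$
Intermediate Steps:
$\left(u{\left(5 \right)} - 8\right)^{2} = \left(\frac{1}{5} - 8\right)^{2} = \left(- \frac{39}{5}\right)^{2} = \frac{1521}{25}$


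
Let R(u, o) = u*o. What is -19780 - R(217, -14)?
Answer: -16742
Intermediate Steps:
R(u, o) = o*u
-19780 - R(217, -14) = -19780 - (-14)*217 = -19780 - 1*(-3038) = -19780 + 3038 = -16742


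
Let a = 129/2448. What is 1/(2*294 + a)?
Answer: 816/479851 ≈ 0.0017005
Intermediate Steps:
a = 43/816 (a = 129*(1/2448) = 43/816 ≈ 0.052696)
1/(2*294 + a) = 1/(2*294 + 43/816) = 1/(588 + 43/816) = 1/(479851/816) = 816/479851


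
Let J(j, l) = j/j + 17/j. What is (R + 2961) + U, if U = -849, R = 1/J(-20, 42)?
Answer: 6356/3 ≈ 2118.7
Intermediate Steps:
J(j, l) = 1 + 17/j
R = 20/3 (R = 1/((17 - 20)/(-20)) = 1/(-1/20*(-3)) = 1/(3/20) = 20/3 ≈ 6.6667)
(R + 2961) + U = (20/3 + 2961) - 849 = 8903/3 - 849 = 6356/3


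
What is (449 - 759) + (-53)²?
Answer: 2499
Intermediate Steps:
(449 - 759) + (-53)² = -310 + 2809 = 2499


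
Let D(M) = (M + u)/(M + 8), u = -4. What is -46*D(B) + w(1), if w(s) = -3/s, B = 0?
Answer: 20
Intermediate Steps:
D(M) = (-4 + M)/(8 + M) (D(M) = (M - 4)/(M + 8) = (-4 + M)/(8 + M))
-46*D(B) + w(1) = -46*(-4 + 0)/(8 + 0) - 3/1 = -46*(-4)/8 - 3*1 = -23*(-4)/4 - 3 = -46*(-1/2) - 3 = 23 - 3 = 20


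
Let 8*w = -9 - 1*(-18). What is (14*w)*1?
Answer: 63/4 ≈ 15.750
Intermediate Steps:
w = 9/8 (w = (-9 - 1*(-18))/8 = (-9 + 18)/8 = (⅛)*9 = 9/8 ≈ 1.1250)
(14*w)*1 = (14*(9/8))*1 = (63/4)*1 = 63/4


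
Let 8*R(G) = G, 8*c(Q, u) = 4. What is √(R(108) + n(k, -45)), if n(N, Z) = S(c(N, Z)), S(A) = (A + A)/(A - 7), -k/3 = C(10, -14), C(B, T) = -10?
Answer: √9022/26 ≈ 3.6532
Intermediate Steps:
c(Q, u) = ½ (c(Q, u) = (⅛)*4 = ½)
R(G) = G/8
k = 30 (k = -3*(-10) = 30)
S(A) = 2*A/(-7 + A) (S(A) = (2*A)/(-7 + A) = 2*A/(-7 + A))
n(N, Z) = -2/13 (n(N, Z) = 2*(½)/(-7 + ½) = 2*(½)/(-13/2) = 2*(½)*(-2/13) = -2/13)
√(R(108) + n(k, -45)) = √((⅛)*108 - 2/13) = √(27/2 - 2/13) = √(347/26) = √9022/26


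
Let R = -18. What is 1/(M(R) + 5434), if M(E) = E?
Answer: 1/5416 ≈ 0.00018464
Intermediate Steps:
1/(M(R) + 5434) = 1/(-18 + 5434) = 1/5416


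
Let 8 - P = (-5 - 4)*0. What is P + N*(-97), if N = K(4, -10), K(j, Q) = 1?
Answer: -89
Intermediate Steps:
P = 8 (P = 8 - (-5 - 4)*0 = 8 - (-9)*0 = 8 - 1*0 = 8 + 0 = 8)
N = 1
P + N*(-97) = 8 + 1*(-97) = 8 - 97 = -89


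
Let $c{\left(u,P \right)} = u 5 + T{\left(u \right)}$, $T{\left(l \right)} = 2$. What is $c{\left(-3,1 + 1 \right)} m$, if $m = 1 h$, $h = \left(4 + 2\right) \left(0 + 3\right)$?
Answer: $-234$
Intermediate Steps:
$h = 18$ ($h = 6 \cdot 3 = 18$)
$c{\left(u,P \right)} = 2 + 5 u$ ($c{\left(u,P \right)} = u 5 + 2 = 5 u + 2 = 2 + 5 u$)
$m = 18$ ($m = 1 \cdot 18 = 18$)
$c{\left(-3,1 + 1 \right)} m = \left(2 + 5 \left(-3\right)\right) 18 = \left(2 - 15\right) 18 = \left(-13\right) 18 = -234$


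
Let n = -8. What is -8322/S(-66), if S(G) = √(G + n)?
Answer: 4161*I*√74/37 ≈ 967.41*I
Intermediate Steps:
S(G) = √(-8 + G) (S(G) = √(G - 8) = √(-8 + G))
-8322/S(-66) = -8322/√(-8 - 66) = -8322*(-I*√74/74) = -(-4161)*I*√74/37 = 4161*I*√74/37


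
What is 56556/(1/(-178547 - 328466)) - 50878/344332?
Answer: -4936795871361287/172166 ≈ -2.8675e+10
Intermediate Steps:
56556/(1/(-178547 - 328466)) - 50878/344332 = 56556/(1/(-507013)) - 50878*1/344332 = 56556/(-1/507013) - 25439/172166 = 56556*(-507013) - 25439/172166 = -28674627228 - 25439/172166 = -4936795871361287/172166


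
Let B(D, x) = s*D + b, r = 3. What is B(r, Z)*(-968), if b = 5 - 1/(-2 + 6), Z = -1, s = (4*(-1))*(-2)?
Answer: -27830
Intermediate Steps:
s = 8 (s = -4*(-2) = 8)
b = 19/4 (b = 5 - 1/4 = 5 - 1*¼ = 5 - ¼ = 19/4 ≈ 4.7500)
B(D, x) = 19/4 + 8*D (B(D, x) = 8*D + 19/4 = 19/4 + 8*D)
B(r, Z)*(-968) = (19/4 + 8*3)*(-968) = (19/4 + 24)*(-968) = (115/4)*(-968) = -27830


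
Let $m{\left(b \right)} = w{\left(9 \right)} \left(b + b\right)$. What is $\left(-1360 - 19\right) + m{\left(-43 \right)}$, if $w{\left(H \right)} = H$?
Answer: $-2153$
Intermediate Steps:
$m{\left(b \right)} = 18 b$ ($m{\left(b \right)} = 9 \left(b + b\right) = 9 \cdot 2 b = 18 b$)
$\left(-1360 - 19\right) + m{\left(-43 \right)} = \left(-1360 - 19\right) + 18 \left(-43\right) = -1379 - 774 = -2153$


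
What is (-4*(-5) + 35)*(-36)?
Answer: -1980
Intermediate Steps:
(-4*(-5) + 35)*(-36) = (20 + 35)*(-36) = 55*(-36) = -1980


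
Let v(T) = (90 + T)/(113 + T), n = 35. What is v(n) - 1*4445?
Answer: -657735/148 ≈ -4444.2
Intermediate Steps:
v(T) = (90 + T)/(113 + T)
v(n) - 1*4445 = (90 + 35)/(113 + 35) - 1*4445 = 125/148 - 4445 = -657735/148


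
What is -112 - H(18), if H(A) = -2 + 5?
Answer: -115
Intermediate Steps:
H(A) = 3
-112 - H(18) = -112 - 1*3 = -112 - 3 = -115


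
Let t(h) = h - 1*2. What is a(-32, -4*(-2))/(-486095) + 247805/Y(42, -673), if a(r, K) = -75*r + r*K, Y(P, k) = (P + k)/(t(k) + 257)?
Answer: 50350929123686/306725945 ≈ 1.6416e+5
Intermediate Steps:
t(h) = -2 + h (t(h) = h - 2 = -2 + h)
Y(P, k) = (P + k)/(255 + k) (Y(P, k) = (P + k)/((-2 + k) + 257) = (P + k)/(255 + k))
a(r, K) = -75*r + K*r
a(-32, -4*(-2))/(-486095) + 247805/Y(42, -673) = -32*(-75 - 4*(-2))/(-486095) + 247805/(((42 - 673)/(255 - 673))) = -32*(-75 + 8)*(-1/486095) + 247805/((-631/(-418))) = -32*(-67)*(-1/486095) + 247805/((-1/418*(-631))) = 2144*(-1/486095) + 247805/(631/418) = -2144/486095 + 247805*(418/631) = -2144/486095 + 103582490/631 = 50350929123686/306725945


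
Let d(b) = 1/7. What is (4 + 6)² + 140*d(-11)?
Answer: 120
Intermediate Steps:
d(b) = ⅐
(4 + 6)² + 140*d(-11) = (4 + 6)² + 140*(⅐) = 10² + 20 = 100 + 20 = 120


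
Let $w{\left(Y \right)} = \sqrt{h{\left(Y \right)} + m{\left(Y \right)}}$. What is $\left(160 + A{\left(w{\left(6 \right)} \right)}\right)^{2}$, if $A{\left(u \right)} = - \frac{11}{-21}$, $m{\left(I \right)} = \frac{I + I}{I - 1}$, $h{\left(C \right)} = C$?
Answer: $\frac{11363641}{441} \approx 25768.0$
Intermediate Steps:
$m{\left(I \right)} = \frac{2 I}{-1 + I}$
$w{\left(Y \right)} = \sqrt{Y + \frac{2 Y}{-1 + Y}}$
$A{\left(u \right)} = \frac{11}{21}$ ($A{\left(u \right)} = \left(-11\right) \left(- \frac{1}{21}\right) = \frac{11}{21}$)
$\left(160 + A{\left(w{\left(6 \right)} \right)}\right)^{2} = \left(160 + \frac{11}{21}\right)^{2} = \left(\frac{3371}{21}\right)^{2} = \frac{11363641}{441}$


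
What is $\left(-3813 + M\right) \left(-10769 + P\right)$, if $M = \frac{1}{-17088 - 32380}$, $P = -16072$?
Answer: $\frac{5062789278885}{49468} \approx 1.0234 \cdot 10^{8}$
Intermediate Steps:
$M = - \frac{1}{49468}$ ($M = \frac{1}{-49468} = - \frac{1}{49468} \approx -2.0215 \cdot 10^{-5}$)
$\left(-3813 + M\right) \left(-10769 + P\right) = \left(-3813 - \frac{1}{49468}\right) \left(-10769 - 16072\right) = \left(- \frac{188621485}{49468}\right) \left(-26841\right) = \frac{5062789278885}{49468}$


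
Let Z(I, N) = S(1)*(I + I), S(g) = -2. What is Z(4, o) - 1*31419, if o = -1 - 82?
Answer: -31435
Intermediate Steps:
o = -83
Z(I, N) = -4*I (Z(I, N) = -2*(I + I) = -4*I)
Z(4, o) - 1*31419 = -4*4 - 1*31419 = -16 - 31419 = -31435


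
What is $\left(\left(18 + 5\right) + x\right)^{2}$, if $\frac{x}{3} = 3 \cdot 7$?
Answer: $7396$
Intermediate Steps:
$x = 63$ ($x = 3 \cdot 3 \cdot 7 = 3 \cdot 21 = 63$)
$\left(\left(18 + 5\right) + x\right)^{2} = \left(\left(18 + 5\right) + 63\right)^{2} = \left(23 + 63\right)^{2} = 86^{2} = 7396$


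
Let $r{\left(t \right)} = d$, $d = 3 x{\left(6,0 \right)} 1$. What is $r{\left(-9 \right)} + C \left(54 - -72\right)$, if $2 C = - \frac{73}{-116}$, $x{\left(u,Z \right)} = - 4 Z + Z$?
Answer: $\frac{4599}{116} \approx 39.647$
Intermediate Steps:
$x{\left(u,Z \right)} = - 3 Z$
$C = \frac{73}{232}$ ($C = \frac{\left(-73\right) \frac{1}{-116}}{2} = \frac{\left(-73\right) \left(- \frac{1}{116}\right)}{2} = \frac{1}{2} \cdot \frac{73}{116} = \frac{73}{232} \approx 0.31466$)
$d = 0$ ($d = 3 \left(\left(-3\right) 0\right) 1 = 3 \cdot 0 \cdot 1 = 0 \cdot 1 = 0$)
$r{\left(t \right)} = 0$
$r{\left(-9 \right)} + C \left(54 - -72\right) = 0 + \frac{73 \left(54 - -72\right)}{232} = 0 + \frac{73 \left(54 + 72\right)}{232} = 0 + \frac{73}{232} \cdot 126 = 0 + \frac{4599}{116} = \frac{4599}{116}$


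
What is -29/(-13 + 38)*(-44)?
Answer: 1276/25 ≈ 51.040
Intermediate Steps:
-29/(-13 + 38)*(-44) = -29/25*(-44) = 1276/25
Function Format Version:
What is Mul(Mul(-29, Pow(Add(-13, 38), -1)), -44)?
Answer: Rational(1276, 25) ≈ 51.040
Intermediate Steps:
Mul(Mul(-29, Pow(Add(-13, 38), -1)), -44) = Mul(Mul(-29, Pow(25, -1)), -44) = Mul(Mul(-29, Rational(1, 25)), -44) = Mul(Rational(-29, 25), -44) = Rational(1276, 25)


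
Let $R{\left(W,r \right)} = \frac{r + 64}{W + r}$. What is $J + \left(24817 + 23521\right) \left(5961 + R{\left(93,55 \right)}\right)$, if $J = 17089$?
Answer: $\frac{21326709229}{74} \approx 2.882 \cdot 10^{8}$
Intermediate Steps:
$R{\left(W,r \right)} = \frac{64 + r}{W + r}$
$J + \left(24817 + 23521\right) \left(5961 + R{\left(93,55 \right)}\right) = 17089 + \left(24817 + 23521\right) \left(5961 + \frac{64 + 55}{93 + 55}\right) = 17089 + 48338 \left(5961 + \frac{1}{148} \cdot 119\right) = 17089 + 48338 \left(5961 + \frac{119}{148}\right) = 17089 + 48338 \cdot \frac{882347}{148} = 17089 + \frac{21325444643}{74} = \frac{21326709229}{74}$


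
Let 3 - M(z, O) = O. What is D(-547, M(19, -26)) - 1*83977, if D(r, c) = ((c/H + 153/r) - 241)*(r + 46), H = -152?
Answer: 3076304635/83144 ≈ 37000.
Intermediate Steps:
M(z, O) = 3 - O
D(r, c) = (46 + r)*(-241 + 153/r - c/152) (D(r, c) = ((c/(-152) + 153/r) - 241)*(r + 46) = ((c*(-1/152) + 153/r) - 241)*(46 + r) = ((-c/152 + 153/r) - 241)*(46 + r) = ((153/r - c/152) - 241)*(46 + r) = (-241 + 153/r - c/152)*(46 + r) = (46 + r)*(-241 + 153/r - c/152))
D(-547, M(19, -26)) - 1*83977 = (1/152)*(1069776 - 1*(-547)*(1661816 + 46*(3 - 1*(-26)) + 36632*(-547) + (3 - 1*(-26))*(-547)))/(-547) - 1*83977 = (1/152)*(-1/547)*(1069776 - 1*(-547)*(1661816 + 46*(3 + 26) - 20037704 + (3 + 26)*(-547))) - 83977 = (1/152)*(-1/547)*(1069776 - 1*(-547)*(1661816 + 46*29 - 20037704 + 29*(-547))) - 83977 = (1/152)*(-1/547)*(1069776 - 1*(-547)*(1661816 + 1334 - 20037704 - 15863)) - 83977 = (1/152)*(-1/547)*(1069776 - 1*(-547)*(-18390417)) - 83977 = (1/152)*(-1/547)*(1069776 - 10059558099) - 83977 = (1/152)*(-1/547)*(-10058488323) - 83977 = 10058488323/83144 - 83977 = 3076304635/83144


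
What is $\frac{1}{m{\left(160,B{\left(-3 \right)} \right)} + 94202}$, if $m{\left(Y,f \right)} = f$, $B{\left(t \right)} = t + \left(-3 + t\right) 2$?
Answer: $\frac{1}{94187} \approx 1.0617 \cdot 10^{-5}$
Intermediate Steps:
$B{\left(t \right)} = -6 + 3 t$ ($B{\left(t \right)} = t + \left(-6 + 2 t\right) = -6 + 3 t$)
$\frac{1}{m{\left(160,B{\left(-3 \right)} \right)} + 94202} = \frac{1}{\left(-6 + 3 \left(-3\right)\right) + 94202} = \frac{1}{\left(-6 - 9\right) + 94202} = \frac{1}{-15 + 94202} = \frac{1}{94187}$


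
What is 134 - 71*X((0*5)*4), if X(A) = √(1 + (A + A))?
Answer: 63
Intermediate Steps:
X(A) = √(1 + 2*A)
134 - 71*X((0*5)*4) = 134 - 71*√(1 + 2*((0*5)*4)) = 134 - 71*√(1 + 2*(0*4)) = 134 - 71*√(1 + 2*0) = 134 - 71*√(1 + 0) = 134 - 71*√1 = 134 - 71*1 = 134 - 71 = 63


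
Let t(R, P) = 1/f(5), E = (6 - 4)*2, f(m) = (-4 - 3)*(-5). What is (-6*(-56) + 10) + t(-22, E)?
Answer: 12111/35 ≈ 346.03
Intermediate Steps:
f(m) = 35 (f(m) = -7*(-5) = 35)
E = 4 (E = 2*2 = 4)
t(R, P) = 1/35
(-6*(-56) + 10) + t(-22, E) = (-6*(-56) + 10) + 1/35 = (336 + 10) + 1/35 = 346 + 1/35 = 12111/35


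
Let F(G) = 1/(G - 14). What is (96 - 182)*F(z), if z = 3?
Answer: 86/11 ≈ 7.8182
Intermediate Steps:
F(G) = 1/(-14 + G)
(96 - 182)*F(z) = (96 - 182)/(-14 + 3) = -86/(-11) = -86*(-1/11) = 86/11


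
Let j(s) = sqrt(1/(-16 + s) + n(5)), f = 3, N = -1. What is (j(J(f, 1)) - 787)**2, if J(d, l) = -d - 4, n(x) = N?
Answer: 14245463/23 - 3148*I*sqrt(138)/23 ≈ 6.1937e+5 - 1607.9*I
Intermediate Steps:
n(x) = -1
J(d, l) = -4 - d
j(s) = sqrt(-1 + 1/(-16 + s)) (j(s) = sqrt(1/(-16 + s) - 1) = sqrt(-1 + 1/(-16 + s)))
(j(J(f, 1)) - 787)**2 = (sqrt((17 - (-4 - 1*3))/(-16 + (-4 - 1*3))) - 787)**2 = (sqrt((17 - (-4 - 3))/(-16 + (-4 - 3))) - 787)**2 = (sqrt((17 - 1*(-7))/(-16 - 7)) - 787)**2 = (sqrt((17 + 7)/(-23)) - 787)**2 = (sqrt(-1/23*24) - 787)**2 = (sqrt(-24/23) - 787)**2 = (2*I*sqrt(138)/23 - 787)**2 = (-787 + 2*I*sqrt(138)/23)**2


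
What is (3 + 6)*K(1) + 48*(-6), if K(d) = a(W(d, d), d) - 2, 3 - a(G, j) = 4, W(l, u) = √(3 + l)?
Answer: -315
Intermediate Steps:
a(G, j) = -1 (a(G, j) = 3 - 1*4 = 3 - 4 = -1)
K(d) = -3 (K(d) = -1 - 2 = -3)
(3 + 6)*K(1) + 48*(-6) = (3 + 6)*(-3) + 48*(-6) = 9*(-3) - 288 = -27 - 288 = -315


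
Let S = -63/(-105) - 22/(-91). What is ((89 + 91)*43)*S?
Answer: 592884/91 ≈ 6515.2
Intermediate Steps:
S = 383/455 (S = -63*(-1/105) - 22*(-1/91) = 3/5 + 22/91 = 383/455 ≈ 0.84176)
((89 + 91)*43)*S = ((89 + 91)*43)*(383/455) = (180*43)*(383/455) = 7740*(383/455) = 592884/91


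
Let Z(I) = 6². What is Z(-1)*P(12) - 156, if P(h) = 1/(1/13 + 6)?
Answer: -11856/79 ≈ -150.08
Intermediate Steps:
Z(I) = 36
P(h) = 13/79 (P(h) = 1/(1/13 + 6) = 1/(79/13) = 13/79)
Z(-1)*P(12) - 156 = 36*(13/79) - 156 = 468/79 - 156 = -11856/79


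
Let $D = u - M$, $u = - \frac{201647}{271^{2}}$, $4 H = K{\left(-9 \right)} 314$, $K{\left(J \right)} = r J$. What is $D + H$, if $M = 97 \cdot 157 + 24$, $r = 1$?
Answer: $- \frac{2344566573}{146882} \approx -15962.0$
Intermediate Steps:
$K{\left(J \right)} = J$ ($K{\left(J \right)} = 1 J = J$)
$M = 15253$ ($M = 15229 + 24 = 15253$)
$H = - \frac{1413}{2}$ ($H = \frac{\left(-9\right) 314}{4} = \frac{1}{4} \left(-2826\right) = - \frac{1413}{2} \approx -706.5$)
$u = - \frac{201647}{73441} \approx -2.7457$
$D = - \frac{1120397220}{73441}$ ($D = - \frac{201647}{73441} - 15253 = - \frac{1120397220}{73441} \approx -15256.0$)
$D + H = - \frac{1120397220}{73441} - \frac{1413}{2} = - \frac{2344566573}{146882}$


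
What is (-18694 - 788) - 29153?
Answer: -48635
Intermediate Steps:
(-18694 - 788) - 29153 = -19482 - 29153 = -48635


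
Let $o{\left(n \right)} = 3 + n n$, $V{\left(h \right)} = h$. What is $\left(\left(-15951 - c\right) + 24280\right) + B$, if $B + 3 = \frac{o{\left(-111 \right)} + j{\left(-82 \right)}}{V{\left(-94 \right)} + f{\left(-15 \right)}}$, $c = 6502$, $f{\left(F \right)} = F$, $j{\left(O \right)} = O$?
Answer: $\frac{186574}{109} \approx 1711.7$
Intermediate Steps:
$o{\left(n \right)} = 3 + n^{2}$
$B = - \frac{12569}{109}$ ($B = -3 + \frac{\left(3 + \left(-111\right)^{2}\right) - 82}{-94 - 15} = -3 + \frac{\left(3 + 12321\right) - 82}{-109} = -3 + \left(12324 - 82\right) \left(- \frac{1}{109}\right) = -3 + 12242 \left(- \frac{1}{109}\right) = -3 - \frac{12242}{109} = - \frac{12569}{109} \approx -115.31$)
$\left(\left(-15951 - c\right) + 24280\right) + B = \left(\left(-15951 - 6502\right) + 24280\right) - \frac{12569}{109} = \left(-22453 + 24280\right) - \frac{12569}{109} = 1827 - \frac{12569}{109} = \frac{186574}{109}$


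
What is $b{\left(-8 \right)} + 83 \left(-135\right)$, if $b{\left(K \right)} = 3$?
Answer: $-11202$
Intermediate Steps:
$b{\left(-8 \right)} + 83 \left(-135\right) = 3 + 83 \left(-135\right) = 3 - 11205 = -11202$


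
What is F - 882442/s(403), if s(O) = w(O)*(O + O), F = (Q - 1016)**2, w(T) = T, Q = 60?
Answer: 148430990603/162409 ≈ 9.1393e+5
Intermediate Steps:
F = 913936 (F = (60 - 1016)**2 = (-956)**2 = 913936)
s(O) = 2*O**2 (s(O) = O*(O + O) = O*(2*O) = 2*O**2)
F - 882442/s(403) = 913936 - 882442/(2*403**2) = 913936 - 882442/(2*162409) = 913936 - 882442/324818 = 913936 - 1*441221/162409 = 913936 - 441221/162409 = 148430990603/162409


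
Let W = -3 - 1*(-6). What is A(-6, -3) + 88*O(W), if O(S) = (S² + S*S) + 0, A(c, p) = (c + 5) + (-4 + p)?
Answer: 1576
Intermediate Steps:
A(c, p) = 1 + c + p (A(c, p) = (5 + c) + (-4 + p) = 1 + c + p)
W = 3 (W = -3 + 6 = 3)
O(S) = 2*S² (O(S) = (S² + S²) + 0 = 2*S² + 0 = 2*S²)
A(-6, -3) + 88*O(W) = (1 - 6 - 3) + 88*(2*3²) = -8 + 88*(2*9) = -8 + 88*18 = -8 + 1584 = 1576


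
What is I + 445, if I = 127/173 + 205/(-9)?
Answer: 658543/1557 ≈ 422.96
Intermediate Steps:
I = -34322/1557 (I = 127*(1/173) + 205*(-⅑) = 127/173 - 205/9 = -34322/1557 ≈ -22.044)
I + 445 = -34322/1557 + 445 = 658543/1557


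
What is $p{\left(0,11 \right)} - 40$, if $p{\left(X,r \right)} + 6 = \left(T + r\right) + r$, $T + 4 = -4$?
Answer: $-32$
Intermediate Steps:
$T = -8$ ($T = -4 - 4 = -8$)
$p{\left(X,r \right)} = -14 + 2 r$ ($p{\left(X,r \right)} = -6 + \left(\left(-8 + r\right) + r\right) = -6 + \left(-8 + 2 r\right) = -14 + 2 r$)
$p{\left(0,11 \right)} - 40 = \left(-14 + 2 \cdot 11\right) - 40 = \left(-14 + 22\right) - 40 = 8 - 40 = -32$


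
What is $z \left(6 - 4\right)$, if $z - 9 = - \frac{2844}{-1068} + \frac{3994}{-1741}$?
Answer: $\frac{2903384}{154949} \approx 18.738$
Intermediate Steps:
$z = \frac{1451692}{154949}$ ($z = 9 + \left(- \frac{2844}{-1068} + \frac{3994}{-1741}\right) = 9 + \left(\left(-2844\right) \left(- \frac{1}{1068}\right) + 3994 \left(- \frac{1}{1741}\right)\right) = 9 + \left(\frac{237}{89} - \frac{3994}{1741}\right) = 9 + \frac{57151}{154949} = \frac{1451692}{154949} \approx 9.3688$)
$z \left(6 - 4\right) = \frac{1451692 \left(6 - 4\right)}{154949} = \frac{1451692}{154949} \cdot 2 = \frac{2903384}{154949}$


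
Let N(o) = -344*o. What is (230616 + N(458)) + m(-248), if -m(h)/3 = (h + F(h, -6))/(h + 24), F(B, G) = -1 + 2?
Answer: 16365595/224 ≈ 73061.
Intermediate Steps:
F(B, G) = 1
m(h) = -3*(1 + h)/(24 + h) (m(h) = -3*(h + 1)/(h + 24) = -3*(1 + h)/(24 + h))
(230616 + N(458)) + m(-248) = (230616 - 344*458) + 3*(-1 - 1*(-248))/(24 - 248) = (230616 - 157552) + 3*(-1 + 248)/(-224) = 73064 + 3*(-1/224)*247 = 73064 - 741/224 = 16365595/224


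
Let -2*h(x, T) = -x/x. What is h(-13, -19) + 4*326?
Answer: 2609/2 ≈ 1304.5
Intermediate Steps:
h(x, T) = 1/2 (h(x, T) = -(-1)*x/x/2 = -(-1)/2 = -1/2*(-1) = 1/2)
h(-13, -19) + 4*326 = 1/2 + 4*326 = 1/2 + 1304 = 2609/2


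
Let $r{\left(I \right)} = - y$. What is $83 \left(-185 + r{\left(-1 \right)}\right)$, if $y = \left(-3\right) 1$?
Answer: $-15106$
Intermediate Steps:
$y = -3$
$r{\left(I \right)} = 3$ ($r{\left(I \right)} = \left(-1\right) \left(-3\right) = 3$)
$83 \left(-185 + r{\left(-1 \right)}\right) = 83 \left(-185 + 3\right) = 83 \left(-182\right) = -15106$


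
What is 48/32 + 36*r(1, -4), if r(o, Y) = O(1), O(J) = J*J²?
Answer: 75/2 ≈ 37.500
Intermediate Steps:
O(J) = J³
r(o, Y) = 1 (r(o, Y) = 1³ = 1)
48/32 + 36*r(1, -4) = 48/32 + 36*1 = 48*(1/32) + 36 = 3/2 + 36 = 75/2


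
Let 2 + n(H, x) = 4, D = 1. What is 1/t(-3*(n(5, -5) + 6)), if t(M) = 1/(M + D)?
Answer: -23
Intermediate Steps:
n(H, x) = 2 (n(H, x) = -2 + 4 = 2)
t(M) = 1/(1 + M) (t(M) = 1/(M + 1) = 1/(1 + M))
1/t(-3*(n(5, -5) + 6)) = 1/(1/(1 - 3*(2 + 6))) = 1/(1/(1 - 3*8)) = 1/(1/(1 - 24)) = 1/(1/(-23)) = 1/(-1/23) = -23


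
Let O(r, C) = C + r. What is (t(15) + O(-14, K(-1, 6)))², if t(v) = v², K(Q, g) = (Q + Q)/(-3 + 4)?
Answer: 43681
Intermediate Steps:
K(Q, g) = 2*Q (K(Q, g) = (2*Q)/1 = (2*Q)*1 = 2*Q)
(t(15) + O(-14, K(-1, 6)))² = (15² + (2*(-1) - 14))² = (225 + (-2 - 14))² = (225 - 16)² = 209² = 43681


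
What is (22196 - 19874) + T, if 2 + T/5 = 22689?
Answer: 115757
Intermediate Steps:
T = 113435 (T = -10 + 5*22689 = -10 + 113445 = 113435)
(22196 - 19874) + T = (22196 - 19874) + 113435 = 2322 + 113435 = 115757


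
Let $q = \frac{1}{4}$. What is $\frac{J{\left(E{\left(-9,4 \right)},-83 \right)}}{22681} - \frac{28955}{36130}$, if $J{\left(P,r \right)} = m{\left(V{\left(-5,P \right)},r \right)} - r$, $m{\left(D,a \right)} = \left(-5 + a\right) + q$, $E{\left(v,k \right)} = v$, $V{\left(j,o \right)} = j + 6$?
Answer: $- \frac{262759989}{327785812} \approx -0.80162$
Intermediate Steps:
$V{\left(j,o \right)} = 6 + j$
$q = \frac{1}{4} \approx 0.25$
$m{\left(D,a \right)} = - \frac{19}{4} + a$ ($m{\left(D,a \right)} = \left(-5 + a\right) + \frac{1}{4} = - \frac{19}{4} + a$)
$J{\left(P,r \right)} = - \frac{19}{4}$ ($J{\left(P,r \right)} = \left(- \frac{19}{4} + r\right) - r = - \frac{19}{4}$)
$\frac{J{\left(E{\left(-9,4 \right)},-83 \right)}}{22681} - \frac{28955}{36130} = - \frac{19}{4 \cdot 22681} - \frac{28955}{36130} = \left(- \frac{19}{4}\right) \frac{1}{22681} - \frac{5791}{7226} = - \frac{19}{90724} - \frac{5791}{7226} = - \frac{262759989}{327785812}$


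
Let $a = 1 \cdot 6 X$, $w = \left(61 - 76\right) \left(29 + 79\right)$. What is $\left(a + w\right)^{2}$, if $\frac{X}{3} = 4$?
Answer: $2396304$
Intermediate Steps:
$X = 12$ ($X = 3 \cdot 4 = 12$)
$w = -1620$ ($w = \left(-15\right) 108 = -1620$)
$a = 72$ ($a = 1 \cdot 6 \cdot 12 = 6 \cdot 12 = 72$)
$\left(a + w\right)^{2} = \left(72 - 1620\right)^{2} = \left(-1548\right)^{2} = 2396304$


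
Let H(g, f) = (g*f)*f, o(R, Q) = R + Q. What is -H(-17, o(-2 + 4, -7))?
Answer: 425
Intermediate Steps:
o(R, Q) = Q + R
H(g, f) = g*f² (H(g, f) = (f*g)*f = g*f²)
-H(-17, o(-2 + 4, -7)) = -(-17)*(-7 + (-2 + 4))² = -(-17)*(-7 + 2)² = -(-17)*(-5)² = -(-17)*25 = -1*(-425) = 425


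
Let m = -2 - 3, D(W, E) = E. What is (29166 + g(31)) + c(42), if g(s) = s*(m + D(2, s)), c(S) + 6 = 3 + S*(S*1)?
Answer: 31733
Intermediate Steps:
m = -5
c(S) = -3 + S² (c(S) = -6 + (3 + S*(S*1)) = -6 + (3 + S*S) = -6 + (3 + S²) = -3 + S²)
g(s) = s*(-5 + s)
(29166 + g(31)) + c(42) = (29166 + 31*(-5 + 31)) + (-3 + 42²) = (29166 + 31*26) + (-3 + 1764) = (29166 + 806) + 1761 = 29972 + 1761 = 31733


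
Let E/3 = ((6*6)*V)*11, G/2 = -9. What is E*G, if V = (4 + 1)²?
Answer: -534600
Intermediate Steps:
V = 25 (V = 5² = 25)
G = -18 (G = 2*(-9) = -18)
E = 29700 (E = 3*(((6*6)*25)*11) = 3*((36*25)*11) = 3*(900*11) = 3*9900 = 29700)
E*G = 29700*(-18) = -534600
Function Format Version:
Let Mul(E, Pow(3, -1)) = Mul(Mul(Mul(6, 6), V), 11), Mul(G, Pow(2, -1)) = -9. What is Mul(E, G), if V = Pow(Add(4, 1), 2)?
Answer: -534600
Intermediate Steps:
V = 25 (V = Pow(5, 2) = 25)
G = -18 (G = Mul(2, -9) = -18)
E = 29700 (E = Mul(3, Mul(Mul(Mul(6, 6), 25), 11)) = Mul(3, Mul(Mul(36, 25), 11)) = Mul(3, Mul(900, 11)) = Mul(3, 9900) = 29700)
Mul(E, G) = Mul(29700, -18) = -534600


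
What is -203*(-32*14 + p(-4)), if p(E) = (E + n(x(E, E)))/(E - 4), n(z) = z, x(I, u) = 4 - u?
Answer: 182091/2 ≈ 91046.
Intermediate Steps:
p(E) = 4/(-4 + E) (p(E) = (E + (4 - E))/(E - 4) = 4/(-4 + E))
-203*(-32*14 + p(-4)) = -203*(-32*14 + 4/(-4 - 4)) = -203*(-448 + 4/(-8)) = -203*(-448 + 4*(-⅛)) = -203*(-448 - ½) = -203*(-897/2) = 182091/2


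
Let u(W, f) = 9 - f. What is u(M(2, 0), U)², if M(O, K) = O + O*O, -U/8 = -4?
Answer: 529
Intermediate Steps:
U = 32 (U = -8*(-4) = 32)
M(O, K) = O + O²
u(M(2, 0), U)² = (9 - 1*32)² = (9 - 32)² = (-23)² = 529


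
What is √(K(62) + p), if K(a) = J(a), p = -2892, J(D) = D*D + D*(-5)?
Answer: √642 ≈ 25.338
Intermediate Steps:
J(D) = D² - 5*D
K(a) = a*(-5 + a)
√(K(62) + p) = √(62*(-5 + 62) - 2892) = √(62*57 - 2892) = √(3534 - 2892) = √642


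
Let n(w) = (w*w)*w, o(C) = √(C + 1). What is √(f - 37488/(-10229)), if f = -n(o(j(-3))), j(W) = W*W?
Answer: √(383464752 - 1046324410*√10)/10229 ≈ 5.2875*I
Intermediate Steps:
j(W) = W²
o(C) = √(1 + C)
n(w) = w³ (n(w) = w²*w = w³)
f = -10*√10 (f = -(√(1 + (-3)²))³ = -(√(1 + 9))³ = -(√10)³ = -10*√10 ≈ -31.623)
√(f - 37488/(-10229)) = √(-10*√10 - 37488/(-10229)) = √(-10*√10 - 37488*(-1/10229)) = √(-10*√10 + 37488/10229) = √(37488/10229 - 10*√10)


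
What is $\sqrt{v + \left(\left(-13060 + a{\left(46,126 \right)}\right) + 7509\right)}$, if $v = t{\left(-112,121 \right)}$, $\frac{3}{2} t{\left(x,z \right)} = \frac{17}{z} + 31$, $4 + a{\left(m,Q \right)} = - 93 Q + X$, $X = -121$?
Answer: $\frac{i \sqrt{2102162}}{11} \approx 131.81 i$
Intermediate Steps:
$a{\left(m,Q \right)} = -125 - 93 Q$ ($a{\left(m,Q \right)} = -4 - \left(121 + 93 Q\right) = -125 - 93 Q$)
$t{\left(x,z \right)} = \frac{62}{3} + \frac{34}{3 z}$ ($t{\left(x,z \right)} = \frac{2 \left(\frac{17}{z} + 31\right)}{3} = \frac{2 \left(31 + \frac{17}{z}\right)}{3} = \frac{62}{3} + \frac{34}{3 z}$)
$v = \frac{2512}{121}$ ($v = \frac{2 \left(17 + 31 \cdot 121\right)}{3 \cdot 121} = \frac{2}{3} \cdot \frac{1}{121} \left(17 + 3751\right) = \frac{2}{3} \cdot \frac{1}{121} \cdot 3768 = \frac{2512}{121} \approx 20.76$)
$\sqrt{v + \left(\left(-13060 + a{\left(46,126 \right)}\right) + 7509\right)} = \sqrt{\frac{2512}{121} + \left(\left(-13060 - 11843\right) + 7509\right)} = \sqrt{\frac{2512}{121} + \left(-24903 + 7509\right)} = \sqrt{\frac{2512}{121} - 17394} = \sqrt{- \frac{2102162}{121}} = \frac{i \sqrt{2102162}}{11}$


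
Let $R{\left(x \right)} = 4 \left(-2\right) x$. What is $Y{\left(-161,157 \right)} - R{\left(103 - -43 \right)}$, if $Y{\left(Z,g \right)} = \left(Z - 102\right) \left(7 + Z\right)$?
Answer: $41670$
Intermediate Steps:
$Y{\left(Z,g \right)} = \left(-102 + Z\right) \left(7 + Z\right)$
$R{\left(x \right)} = - 8 x$
$Y{\left(-161,157 \right)} - R{\left(103 - -43 \right)} = \left(-714 + \left(-161\right)^{2} - -15295\right) - - 8 \left(103 - -43\right) = \left(-714 + 25921 + 15295\right) - - 8 \left(103 + 43\right) = 40502 - \left(-8\right) 146 = 40502 - -1168 = 40502 + 1168 = 41670$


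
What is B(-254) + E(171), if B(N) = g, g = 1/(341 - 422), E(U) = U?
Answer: 13850/81 ≈ 170.99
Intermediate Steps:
g = -1/81 (g = 1/(-81) = -1/81 ≈ -0.012346)
B(N) = -1/81
B(-254) + E(171) = -1/81 + 171 = 13850/81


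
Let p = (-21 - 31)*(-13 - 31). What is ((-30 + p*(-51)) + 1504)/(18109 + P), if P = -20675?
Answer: 57607/1283 ≈ 44.900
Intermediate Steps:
p = 2288 (p = -52*(-44) = 2288)
((-30 + p*(-51)) + 1504)/(18109 + P) = ((-30 + 2288*(-51)) + 1504)/(18109 - 20675) = ((-30 - 116688) + 1504)/(-2566) = (-116718 + 1504)*(-1/2566) = -115214*(-1/2566) = 57607/1283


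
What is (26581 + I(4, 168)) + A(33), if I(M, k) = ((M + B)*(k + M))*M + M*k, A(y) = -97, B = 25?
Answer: 47108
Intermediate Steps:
I(M, k) = M*k + M*(25 + M)*(M + k) (I(M, k) = ((M + 25)*(k + M))*M + M*k = ((25 + M)*(M + k))*M + M*k = M*(25 + M)*(M + k) + M*k = M*k + M*(25 + M)*(M + k))
(26581 + I(4, 168)) + A(33) = (26581 + 4*(4² + 25*4 + 26*168 + 4*168)) - 97 = (26581 + 4*(16 + 100 + 4368 + 672)) - 97 = (26581 + 4*5156) - 97 = (26581 + 20624) - 97 = 47205 - 97 = 47108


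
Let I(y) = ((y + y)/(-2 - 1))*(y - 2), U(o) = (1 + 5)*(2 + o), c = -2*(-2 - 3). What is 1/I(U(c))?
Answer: -1/3360 ≈ -0.00029762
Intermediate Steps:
c = 10 (c = -2*(-5) = 10)
U(o) = 12 + 6*o (U(o) = 6*(2 + o) = 12 + 6*o)
I(y) = -2*y*(-2 + y)/3 (I(y) = ((2*y)/(-3))*(-2 + y) = ((2*y)*(-1/3))*(-2 + y) = (-2*y/3)*(-2 + y) = -2*y*(-2 + y)/3)
1/I(U(c)) = 1/(2*(12 + 6*10)*(2 - (12 + 6*10))/3) = 1/(2*(12 + 60)*(2 - (12 + 60))/3) = 1/((2/3)*72*(2 - 1*72)) = 1/((2/3)*72*(2 - 72)) = 1/((2/3)*72*(-70)) = 1/(-3360) = -1/3360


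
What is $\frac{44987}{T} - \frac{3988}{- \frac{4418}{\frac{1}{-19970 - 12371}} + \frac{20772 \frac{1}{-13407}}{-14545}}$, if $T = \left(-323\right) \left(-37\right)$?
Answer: $\frac{208908953300524570439}{55498019718618713857} \approx 3.7643$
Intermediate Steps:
$T = 11951$
$\frac{44987}{T} - \frac{3988}{- \frac{4418}{\frac{1}{-19970 - 12371}} + \frac{20772 \frac{1}{-13407}}{-14545}} = \frac{44987}{11951} - \frac{3988}{- \frac{4418}{\frac{1}{-19970 - 12371}} + \frac{20772 \frac{1}{-13407}}{-14545}} = 44987 \cdot \frac{1}{11951} - \frac{3988}{- \frac{4418}{\frac{1}{-32341}} + 20772 \left(- \frac{1}{13407}\right) \left(- \frac{1}{14545}\right)} = \frac{44987}{11951} - \frac{3988}{- \frac{4418}{- \frac{1}{32341}} - - \frac{6924}{65001605}} = \frac{44987}{11951} - \frac{3988}{\left(-4418\right) \left(-32341\right) + \frac{6924}{65001605}} = \frac{44987}{11951} - \frac{3988}{142882538 + \frac{6924}{65001605}} = \frac{44987}{11951} - \frac{3988}{\frac{9287594296480414}{65001605}} = \frac{44987}{11951} - \frac{129613200370}{4643797148240207} = \frac{208908953300524570439}{55498019718618713857}$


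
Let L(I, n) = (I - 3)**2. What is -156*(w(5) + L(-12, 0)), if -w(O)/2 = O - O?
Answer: -35100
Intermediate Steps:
L(I, n) = (-3 + I)**2
w(O) = 0 (w(O) = -2*(O - O) = -2*0 = 0)
-156*(w(5) + L(-12, 0)) = -156*(0 + (-3 - 12)**2) = -156*(0 + (-15)**2) = -156*(0 + 225) = -156*225 = -35100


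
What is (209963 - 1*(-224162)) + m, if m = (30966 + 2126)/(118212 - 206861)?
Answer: 38484714033/88649 ≈ 4.3412e+5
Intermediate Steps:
m = -33092/88649 (m = 33092/(-88649) = 33092*(-1/88649) = -33092/88649 ≈ -0.37329)
(209963 - 1*(-224162)) + m = (209963 - 1*(-224162)) - 33092/88649 = (209963 + 224162) - 33092/88649 = 434125 - 33092/88649 = 38484714033/88649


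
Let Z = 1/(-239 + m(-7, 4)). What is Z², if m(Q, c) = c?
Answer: 1/55225 ≈ 1.8108e-5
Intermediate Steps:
Z = -1/235 (Z = 1/(-239 + 4) = 1/(-235) = -1/235 ≈ -0.0042553)
Z² = (-1/235)² = 1/55225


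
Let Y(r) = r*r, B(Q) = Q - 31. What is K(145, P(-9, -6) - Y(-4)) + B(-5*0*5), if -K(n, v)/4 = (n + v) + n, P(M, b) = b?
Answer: -1103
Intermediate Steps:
B(Q) = -31 + Q
Y(r) = r²
K(n, v) = -8*n - 4*v (K(n, v) = -4*((n + v) + n) = -4*(v + 2*n) = -8*n - 4*v)
K(145, P(-9, -6) - Y(-4)) + B(-5*0*5) = (-8*145 - 4*(-6 - 1*(-4)²)) + (-31 - 5*0*5) = (-1160 - 4*(-6 - 1*16)) + (-31 + 0*5) = (-1160 - 4*(-6 - 16)) + (-31 + 0) = (-1160 - 4*(-22)) - 31 = (-1160 + 88) - 31 = -1072 - 31 = -1103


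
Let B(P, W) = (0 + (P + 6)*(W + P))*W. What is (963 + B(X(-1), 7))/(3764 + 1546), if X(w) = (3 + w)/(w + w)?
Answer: 391/1770 ≈ 0.22090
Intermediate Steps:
X(w) = (3 + w)/(2*w) (X(w) = (3 + w)/((2*w)) = (3 + w)*(1/(2*w)) = (3 + w)/(2*w))
B(P, W) = W*(6 + P)*(P + W) (B(P, W) = (0 + (6 + P)*(P + W))*W = ((6 + P)*(P + W))*W = W*(6 + P)*(P + W))
(963 + B(X(-1), 7))/(3764 + 1546) = (963 + 7*(((½)*(3 - 1)/(-1))² + 6*((½)*(3 - 1)/(-1)) + 6*7 + ((½)*(3 - 1)/(-1))*7))/(3764 + 1546) = (963 + 7*(((½)*(-1)*2)² + 6*((½)*(-1)*2) + 42 + ((½)*(-1)*2)*7))/5310 = (963 + 7*((-1)² + 6*(-1) + 42 - 1*7))*(1/5310) = (963 + 7*(1 - 6 + 42 - 7))*(1/5310) = (963 + 7*30)*(1/5310) = (963 + 210)*(1/5310) = 1173*(1/5310) = 391/1770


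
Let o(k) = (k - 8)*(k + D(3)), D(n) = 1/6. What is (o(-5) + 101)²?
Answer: 966289/36 ≈ 26841.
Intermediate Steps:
D(n) = ⅙
o(k) = (-8 + k)*(⅙ + k) (o(k) = (k - 8)*(k + ⅙) = (-8 + k)*(⅙ + k))
(o(-5) + 101)² = ((-4/3 + (-5)² - 47/6*(-5)) + 101)² = ((-4/3 + 25 + 235/6) + 101)² = (377/6 + 101)² = (983/6)² = 966289/36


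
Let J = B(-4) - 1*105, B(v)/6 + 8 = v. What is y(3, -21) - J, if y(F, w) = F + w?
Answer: 159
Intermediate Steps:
B(v) = -48 + 6*v
J = -177 (J = (-48 + 6*(-4)) - 1*105 = (-48 - 24) - 105 = -72 - 105 = -177)
y(3, -21) - J = (3 - 21) - 1*(-177) = -18 + 177 = 159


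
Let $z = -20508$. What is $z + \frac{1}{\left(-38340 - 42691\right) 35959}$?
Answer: $- \frac{59756081794333}{2913793729} \approx -20508.0$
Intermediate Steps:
$z + \frac{1}{\left(-38340 - 42691\right) 35959} = -20508 + \frac{1}{\left(-38340 - 42691\right) 35959} = -20508 + \frac{1}{-81031} \cdot \frac{1}{35959} = -20508 - \frac{1}{2913793729} = - \frac{59756081794333}{2913793729}$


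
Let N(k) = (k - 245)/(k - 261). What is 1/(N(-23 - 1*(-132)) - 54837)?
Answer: -19/1041886 ≈ -1.8236e-5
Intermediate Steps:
N(k) = (-245 + k)/(-261 + k)
1/(N(-23 - 1*(-132)) - 54837) = 1/((-245 + (-23 - 1*(-132)))/(-261 + (-23 - 1*(-132))) - 54837) = 1/((-245 + (-23 + 132))/(-261 + (-23 + 132)) - 54837) = 1/((-245 + 109)/(-261 + 109) - 54837) = 1/(-136/(-152) - 54837) = 1/(-1/152*(-136) - 54837) = 1/(17/19 - 54837) = 1/(-1041886/19) = -19/1041886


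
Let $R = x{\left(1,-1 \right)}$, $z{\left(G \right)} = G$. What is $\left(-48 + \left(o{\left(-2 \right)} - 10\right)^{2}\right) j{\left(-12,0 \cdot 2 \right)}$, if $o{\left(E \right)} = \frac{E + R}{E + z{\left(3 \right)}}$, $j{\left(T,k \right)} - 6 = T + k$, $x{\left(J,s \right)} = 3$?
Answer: $-198$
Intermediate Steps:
$R = 3$
$j{\left(T,k \right)} = 6 + T + k$ ($j{\left(T,k \right)} = 6 + \left(T + k\right) = 6 + T + k$)
$o{\left(E \right)} = 1$ ($o{\left(E \right)} = \frac{E + 3}{E + 3} = \frac{3 + E}{3 + E} = 1$)
$\left(-48 + \left(o{\left(-2 \right)} - 10\right)^{2}\right) j{\left(-12,0 \cdot 2 \right)} = \left(-48 + \left(1 - 10\right)^{2}\right) \left(6 - 12 + 0 \cdot 2\right) = \left(-48 + \left(-9\right)^{2}\right) \left(6 - 12 + 0\right) = \left(-48 + 81\right) \left(-6\right) = 33 \left(-6\right) = -198$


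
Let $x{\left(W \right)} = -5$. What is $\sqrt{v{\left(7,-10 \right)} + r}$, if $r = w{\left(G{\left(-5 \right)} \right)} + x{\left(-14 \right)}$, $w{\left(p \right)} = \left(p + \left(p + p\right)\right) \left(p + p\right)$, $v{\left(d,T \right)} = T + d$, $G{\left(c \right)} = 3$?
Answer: $\sqrt{46} \approx 6.7823$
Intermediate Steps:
$w{\left(p \right)} = 6 p^{2}$ ($w{\left(p \right)} = \left(p + 2 p\right) 2 p = 3 p 2 p = 6 p^{2}$)
$r = 49$ ($r = 6 \cdot 3^{2} - 5 = 6 \cdot 9 - 5 = 54 - 5 = 49$)
$\sqrt{v{\left(7,-10 \right)} + r} = \sqrt{\left(-10 + 7\right) + 49} = \sqrt{-3 + 49} = \sqrt{46}$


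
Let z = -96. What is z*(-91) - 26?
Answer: 8710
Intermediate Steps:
z*(-91) - 26 = -96*(-91) - 26 = 8736 - 26 = 8710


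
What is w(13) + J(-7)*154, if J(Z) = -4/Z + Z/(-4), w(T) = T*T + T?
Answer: 1079/2 ≈ 539.50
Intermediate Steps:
w(T) = T + T**2 (w(T) = T**2 + T = T + T**2)
J(Z) = -4/Z - Z/4 (J(Z) = -4/Z + Z*(-1/4) = -4/Z - Z/4)
w(13) + J(-7)*154 = 13*(1 + 13) + (-4/(-7) - 1/4*(-7))*154 = 13*14 + (-4*(-1/7) + 7/4)*154 = 182 + (4/7 + 7/4)*154 = 182 + (65/28)*154 = 182 + 715/2 = 1079/2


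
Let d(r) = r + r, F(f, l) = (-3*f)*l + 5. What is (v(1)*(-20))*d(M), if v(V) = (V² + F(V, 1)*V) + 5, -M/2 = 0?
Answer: 0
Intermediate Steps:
M = 0 (M = -2*0 = 0)
F(f, l) = 5 - 3*f*l (F(f, l) = -3*f*l + 5 = 5 - 3*f*l)
v(V) = 5 + V² + V*(5 - 3*V) (v(V) = (V² + (5 - 3*V*1)*V) + 5 = (V² + (5 - 3*V)*V) + 5 = (V² + V*(5 - 3*V)) + 5 = 5 + V² + V*(5 - 3*V))
d(r) = 2*r
(v(1)*(-20))*d(M) = ((5 - 2*1² + 5*1)*(-20))*(2*0) = ((5 - 2*1 + 5)*(-20))*0 = ((5 - 2 + 5)*(-20))*0 = (8*(-20))*0 = -160*0 = 0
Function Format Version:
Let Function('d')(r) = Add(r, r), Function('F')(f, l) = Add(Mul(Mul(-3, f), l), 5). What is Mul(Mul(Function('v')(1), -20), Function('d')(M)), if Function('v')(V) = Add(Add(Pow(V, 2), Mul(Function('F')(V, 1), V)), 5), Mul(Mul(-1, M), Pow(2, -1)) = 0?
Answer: 0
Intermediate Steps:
M = 0 (M = Mul(-2, 0) = 0)
Function('F')(f, l) = Add(5, Mul(-3, f, l)) (Function('F')(f, l) = Add(Mul(-3, f, l), 5) = Add(5, Mul(-3, f, l)))
Function('v')(V) = Add(5, Pow(V, 2), Mul(V, Add(5, Mul(-3, V)))) (Function('v')(V) = Add(Add(Pow(V, 2), Mul(Add(5, Mul(-3, V, 1)), V)), 5) = Add(Add(Pow(V, 2), Mul(Add(5, Mul(-3, V)), V)), 5) = Add(Add(Pow(V, 2), Mul(V, Add(5, Mul(-3, V)))), 5) = Add(5, Pow(V, 2), Mul(V, Add(5, Mul(-3, V)))))
Function('d')(r) = Mul(2, r)
Mul(Mul(Function('v')(1), -20), Function('d')(M)) = Mul(Mul(Add(5, Mul(-2, Pow(1, 2)), Mul(5, 1)), -20), Mul(2, 0)) = Mul(Mul(Add(5, Mul(-2, 1), 5), -20), 0) = Mul(Mul(Add(5, -2, 5), -20), 0) = Mul(Mul(8, -20), 0) = Mul(-160, 0) = 0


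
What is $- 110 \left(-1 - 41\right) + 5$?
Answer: $4625$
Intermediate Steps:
$- 110 \left(-1 - 41\right) + 5 = \left(-110\right) \left(-42\right) + 5 = 4620 + 5 = 4625$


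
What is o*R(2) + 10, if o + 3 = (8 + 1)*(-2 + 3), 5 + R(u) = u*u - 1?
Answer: -2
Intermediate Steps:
R(u) = -6 + u² (R(u) = -5 + (u*u - 1) = -5 + (u² - 1) = -5 + (-1 + u²) = -6 + u²)
o = 6 (o = -3 + (8 + 1)*(-2 + 3) = -3 + 9*1 = -3 + 9 = 6)
o*R(2) + 10 = 6*(-6 + 2²) + 10 = 6*(-6 + 4) + 10 = 6*(-2) + 10 = -12 + 10 = -2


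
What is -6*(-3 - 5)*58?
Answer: 2784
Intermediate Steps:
-6*(-3 - 5)*58 = -6*(-8)*58 = 48*58 = 2784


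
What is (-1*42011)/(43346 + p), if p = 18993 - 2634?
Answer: -42011/59705 ≈ -0.70364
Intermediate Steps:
p = 16359
(-1*42011)/(43346 + p) = (-1*42011)/(43346 + 16359) = -42011/59705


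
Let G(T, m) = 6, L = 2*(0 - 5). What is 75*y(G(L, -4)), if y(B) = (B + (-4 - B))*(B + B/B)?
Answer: -2100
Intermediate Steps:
L = -10 (L = 2*(-5) = -10)
y(B) = -4 - 4*B (y(B) = -4*(B + 1) = -4*(1 + B) = -4 - 4*B)
75*y(G(L, -4)) = 75*(-4 - 4*6) = 75*(-4 - 24) = 75*(-28) = -2100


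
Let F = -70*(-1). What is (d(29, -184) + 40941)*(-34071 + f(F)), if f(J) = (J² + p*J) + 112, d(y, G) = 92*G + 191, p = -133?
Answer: -928683276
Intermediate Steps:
F = 70
d(y, G) = 191 + 92*G
f(J) = 112 + J² - 133*J (f(J) = (J² - 133*J) + 112 = 112 + J² - 133*J)
(d(29, -184) + 40941)*(-34071 + f(F)) = ((191 + 92*(-184)) + 40941)*(-34071 + (112 + 70² - 133*70)) = ((191 - 16928) + 40941)*(-34071 + (112 + 4900 - 9310)) = (-16737 + 40941)*(-34071 - 4298) = 24204*(-38369) = -928683276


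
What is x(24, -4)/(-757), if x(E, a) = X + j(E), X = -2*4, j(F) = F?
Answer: -16/757 ≈ -0.021136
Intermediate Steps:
X = -8
x(E, a) = -8 + E
x(24, -4)/(-757) = (-8 + 24)/(-757) = 16*(-1/757) = -16/757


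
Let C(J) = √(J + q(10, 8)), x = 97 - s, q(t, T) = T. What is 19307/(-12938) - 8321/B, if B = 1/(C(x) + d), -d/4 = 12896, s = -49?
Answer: 5553383723925/12938 - 8321*√154 ≈ 4.2913e+8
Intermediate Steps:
x = 146 (x = 97 - 1*(-49) = 97 + 49 = 146)
C(J) = √(8 + J) (C(J) = √(J + 8) = √(8 + J))
d = -51584 (d = -4*12896 = -51584)
B = 1/(-51584 + √154) (B = 1/(√(8 + 146) - 51584) = 1/(√154 - 51584) = 1/(-51584 + √154) ≈ -1.9391e-5)
19307/(-12938) - 8321/B = 19307/(-12938) - 8321/(-25792/1330454451 - √154/2660908902) = 19307*(-1/12938) - 8321/(-25792/1330454451 - √154/2660908902) = -19307/12938 - 8321/(-25792/1330454451 - √154/2660908902)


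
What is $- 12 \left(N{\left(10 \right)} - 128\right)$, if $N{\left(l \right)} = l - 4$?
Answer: $1464$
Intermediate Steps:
$N{\left(l \right)} = -4 + l$
$- 12 \left(N{\left(10 \right)} - 128\right) = - 12 \left(\left(-4 + 10\right) - 128\right) = - 12 \left(6 - 128\right) = \left(-12\right) \left(-122\right) = 1464$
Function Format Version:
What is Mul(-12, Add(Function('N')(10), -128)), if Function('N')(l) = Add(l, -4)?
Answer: 1464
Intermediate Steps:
Function('N')(l) = Add(-4, l)
Mul(-12, Add(Function('N')(10), -128)) = Mul(-12, Add(Add(-4, 10), -128)) = Mul(-12, Add(6, -128)) = Mul(-12, -122) = 1464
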